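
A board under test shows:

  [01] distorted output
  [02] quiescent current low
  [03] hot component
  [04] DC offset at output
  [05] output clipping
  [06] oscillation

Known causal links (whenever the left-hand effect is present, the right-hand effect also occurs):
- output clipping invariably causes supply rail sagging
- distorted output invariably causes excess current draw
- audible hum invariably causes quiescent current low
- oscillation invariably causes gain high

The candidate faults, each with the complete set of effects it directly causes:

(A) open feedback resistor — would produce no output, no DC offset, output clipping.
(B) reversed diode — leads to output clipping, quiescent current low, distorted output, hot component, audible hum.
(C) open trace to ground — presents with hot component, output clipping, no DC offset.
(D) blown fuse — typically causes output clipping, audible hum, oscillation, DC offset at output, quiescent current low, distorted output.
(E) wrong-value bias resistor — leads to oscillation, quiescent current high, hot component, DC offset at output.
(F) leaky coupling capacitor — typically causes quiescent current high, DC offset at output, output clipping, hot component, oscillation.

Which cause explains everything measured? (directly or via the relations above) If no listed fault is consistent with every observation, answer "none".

For each candidate, compare predicted effects to what was observed:
(A) open feedback resistor — fails on distorted output, quiescent current low, hot component, DC offset at output, oscillation (predicts no DC offset, not DC offset at output)
(B) reversed diode — distorted output ✓; quiescent current low ✓; hot component ✓; DC offset at output ✗; output clipping ✓; oscillation ✗
(C) open trace to ground — fails on distorted output, quiescent current low, DC offset at output, oscillation (predicts no DC offset, not DC offset at output)
(D) blown fuse — does not account for hot component
(E) wrong-value bias resistor — distorted output ✗; quiescent current low ✗; hot component ✓; DC offset at output ✓; output clipping ✗; oscillation ✓
(F) leaky coupling capacitor — distorted output ✗; quiescent current low ✗; hot component ✓; DC offset at output ✓; output clipping ✓; oscillation ✓
None of the listed candidates fits everything.

none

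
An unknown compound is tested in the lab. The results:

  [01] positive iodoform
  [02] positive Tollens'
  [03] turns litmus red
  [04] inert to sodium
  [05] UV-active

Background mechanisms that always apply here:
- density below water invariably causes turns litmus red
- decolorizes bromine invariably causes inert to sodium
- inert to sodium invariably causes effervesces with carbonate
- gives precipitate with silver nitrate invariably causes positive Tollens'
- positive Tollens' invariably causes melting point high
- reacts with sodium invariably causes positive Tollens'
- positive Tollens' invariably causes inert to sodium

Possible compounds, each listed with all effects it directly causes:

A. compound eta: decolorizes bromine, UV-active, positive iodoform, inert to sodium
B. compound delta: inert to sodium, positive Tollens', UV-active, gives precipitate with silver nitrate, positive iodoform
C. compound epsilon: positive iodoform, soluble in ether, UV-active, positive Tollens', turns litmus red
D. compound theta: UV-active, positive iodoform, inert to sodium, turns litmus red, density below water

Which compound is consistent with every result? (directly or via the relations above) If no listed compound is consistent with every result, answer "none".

C

For each candidate, compare predicted effects to what was observed:
(A) compound eta — positive iodoform ✓; positive Tollens' ✗; turns litmus red ✗; inert to sodium ✓; UV-active ✓
(B) compound delta — positive iodoform ✓; positive Tollens' ✓; turns litmus red ✗; inert to sodium ✓; UV-active ✓
(C) compound epsilon — accounts for every observation (inert to sodium via positive Tollens' → inert to sodium)
(D) compound theta — positive iodoform ✓; positive Tollens' ✗; turns litmus red ✓; inert to sodium ✓; UV-active ✓
(C) is the only candidate with no mismatches.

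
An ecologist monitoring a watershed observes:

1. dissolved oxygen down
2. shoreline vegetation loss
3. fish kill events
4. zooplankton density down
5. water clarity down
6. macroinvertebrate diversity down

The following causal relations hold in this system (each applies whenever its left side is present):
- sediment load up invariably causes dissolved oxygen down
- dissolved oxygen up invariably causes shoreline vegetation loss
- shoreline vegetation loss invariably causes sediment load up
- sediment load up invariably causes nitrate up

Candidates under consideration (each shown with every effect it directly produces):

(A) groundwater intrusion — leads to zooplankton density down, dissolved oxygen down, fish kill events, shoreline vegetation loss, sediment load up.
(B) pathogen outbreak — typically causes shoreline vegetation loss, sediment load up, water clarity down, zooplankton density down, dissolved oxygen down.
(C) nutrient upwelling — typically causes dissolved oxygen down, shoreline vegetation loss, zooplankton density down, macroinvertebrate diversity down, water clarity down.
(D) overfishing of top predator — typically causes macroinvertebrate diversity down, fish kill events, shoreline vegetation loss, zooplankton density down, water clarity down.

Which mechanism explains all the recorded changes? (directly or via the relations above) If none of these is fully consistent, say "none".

Testing each hypothesis:
(A) groundwater intrusion — does not account for water clarity down, macroinvertebrate diversity down
(B) pathogen outbreak — dissolved oxygen down yes; shoreline vegetation loss yes; fish kill events NO; zooplankton density down yes; water clarity down yes; macroinvertebrate diversity down NO
(C) nutrient upwelling — dissolved oxygen down yes; shoreline vegetation loss yes; fish kill events NO; zooplankton density down yes; water clarity down yes; macroinvertebrate diversity down yes
(D) overfishing of top predator — accounts for every observation (dissolved oxygen down through shoreline vegetation loss → sediment load up → dissolved oxygen down)
(D) is the only candidate with no mismatches.

D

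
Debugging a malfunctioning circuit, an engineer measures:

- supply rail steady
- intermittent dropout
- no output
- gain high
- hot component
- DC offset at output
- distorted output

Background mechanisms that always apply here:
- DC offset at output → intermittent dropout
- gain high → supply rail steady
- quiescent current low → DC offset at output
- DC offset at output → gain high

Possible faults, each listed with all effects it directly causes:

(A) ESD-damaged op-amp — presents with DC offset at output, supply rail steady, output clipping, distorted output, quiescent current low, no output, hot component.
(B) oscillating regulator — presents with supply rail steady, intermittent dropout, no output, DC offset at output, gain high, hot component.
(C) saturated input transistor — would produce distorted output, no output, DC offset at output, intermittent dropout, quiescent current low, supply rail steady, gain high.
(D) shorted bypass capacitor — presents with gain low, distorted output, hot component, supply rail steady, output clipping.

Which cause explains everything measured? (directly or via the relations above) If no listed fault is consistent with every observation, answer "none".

Checking each candidate against the observations:
(A) ESD-damaged op-amp — accounts for every observation (intermittent dropout by DC offset at output → intermittent dropout)
(B) oscillating regulator — does not account for distorted output
(C) saturated input transistor — does not account for hot component
(D) shorted bypass capacitor — supply rail steady yes; intermittent dropout NO; no output NO; gain high NO; hot component yes; DC offset at output NO; distorted output yes
Only (A) is consistent with every observation.

A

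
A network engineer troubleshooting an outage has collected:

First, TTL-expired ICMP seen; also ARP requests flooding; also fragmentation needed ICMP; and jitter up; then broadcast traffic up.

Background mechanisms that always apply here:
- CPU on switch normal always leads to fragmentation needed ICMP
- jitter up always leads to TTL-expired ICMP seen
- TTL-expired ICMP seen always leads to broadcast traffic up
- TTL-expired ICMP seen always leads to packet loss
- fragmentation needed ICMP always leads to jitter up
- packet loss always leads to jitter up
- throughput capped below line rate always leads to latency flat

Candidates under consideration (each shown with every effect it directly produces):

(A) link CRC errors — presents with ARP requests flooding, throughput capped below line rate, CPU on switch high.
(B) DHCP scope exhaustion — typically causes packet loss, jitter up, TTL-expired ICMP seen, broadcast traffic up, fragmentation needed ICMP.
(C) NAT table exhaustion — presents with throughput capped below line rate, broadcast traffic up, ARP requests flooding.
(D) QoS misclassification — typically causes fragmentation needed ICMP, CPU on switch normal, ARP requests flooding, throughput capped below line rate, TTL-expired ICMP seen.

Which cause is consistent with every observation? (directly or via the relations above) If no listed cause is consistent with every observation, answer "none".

Checking each candidate against the observations:
(A) link CRC errors — TTL-expired ICMP seen NO; ARP requests flooding yes; fragmentation needed ICMP NO; jitter up NO; broadcast traffic up NO
(B) DHCP scope exhaustion — TTL-expired ICMP seen yes; ARP requests flooding NO; fragmentation needed ICMP yes; jitter up yes; broadcast traffic up yes
(C) NAT table exhaustion — TTL-expired ICMP seen NO; ARP requests flooding yes; fragmentation needed ICMP NO; jitter up NO; broadcast traffic up yes
(D) QoS misclassification — accounts for every observation (jitter up through fragmentation needed ICMP → jitter up)
(D) alone accounts for all the evidence.

D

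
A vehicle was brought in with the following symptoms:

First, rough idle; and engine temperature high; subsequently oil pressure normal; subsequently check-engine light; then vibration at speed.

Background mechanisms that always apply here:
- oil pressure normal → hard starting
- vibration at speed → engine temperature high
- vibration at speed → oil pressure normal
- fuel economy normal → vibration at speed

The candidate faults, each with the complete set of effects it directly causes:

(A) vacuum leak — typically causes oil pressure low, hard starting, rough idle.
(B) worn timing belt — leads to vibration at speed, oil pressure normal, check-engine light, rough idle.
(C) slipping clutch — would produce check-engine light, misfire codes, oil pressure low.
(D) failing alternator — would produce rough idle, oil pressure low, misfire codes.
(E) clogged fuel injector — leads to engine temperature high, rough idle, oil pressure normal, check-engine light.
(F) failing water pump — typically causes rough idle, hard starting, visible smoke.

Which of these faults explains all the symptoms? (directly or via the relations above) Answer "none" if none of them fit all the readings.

Checking each candidate against the observations:
(A) vacuum leak — fails on engine temperature high, oil pressure normal, check-engine light, vibration at speed (predicts oil pressure low, not oil pressure normal)
(B) worn timing belt — rough idle +; engine temperature high + (by vibration at speed → engine temperature high); oil pressure normal +; check-engine light +; vibration at speed +
(C) slipping clutch — rough idle -; engine temperature high -; oil pressure normal -; check-engine light +; vibration at speed -
(D) failing alternator — fails on engine temperature high, oil pressure normal, check-engine light, vibration at speed (predicts oil pressure low, not oil pressure normal)
(E) clogged fuel injector — does not account for vibration at speed
(F) failing water pump — does not account for engine temperature high, oil pressure normal, check-engine light, vibration at speed
(B) is the only candidate with no mismatches.

B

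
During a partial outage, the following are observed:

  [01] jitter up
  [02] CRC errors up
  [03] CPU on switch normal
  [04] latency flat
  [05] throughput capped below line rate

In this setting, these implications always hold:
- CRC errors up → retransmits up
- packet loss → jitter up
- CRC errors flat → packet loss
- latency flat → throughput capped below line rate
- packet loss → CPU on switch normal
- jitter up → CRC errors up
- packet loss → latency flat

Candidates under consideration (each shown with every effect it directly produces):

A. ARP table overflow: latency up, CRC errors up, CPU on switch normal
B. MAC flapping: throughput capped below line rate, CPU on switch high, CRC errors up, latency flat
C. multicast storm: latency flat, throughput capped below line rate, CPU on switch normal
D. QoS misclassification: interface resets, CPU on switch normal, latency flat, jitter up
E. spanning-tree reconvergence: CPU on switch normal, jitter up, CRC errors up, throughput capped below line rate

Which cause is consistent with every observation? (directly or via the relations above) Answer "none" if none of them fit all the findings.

D

Testing each hypothesis:
(A) ARP table overflow — jitter up -; CRC errors up +; CPU on switch normal +; latency flat -; throughput capped below line rate -
(B) MAC flapping — jitter up -; CRC errors up +; CPU on switch normal -; latency flat +; throughput capped below line rate +
(C) multicast storm — does not account for jitter up, CRC errors up
(D) QoS misclassification — jitter up +; CRC errors up + (through jitter up → CRC errors up); CPU on switch normal +; latency flat +; throughput capped below line rate + (through latency flat → throughput capped below line rate)
(E) spanning-tree reconvergence — does not account for latency flat
Only (D) is consistent with every observation.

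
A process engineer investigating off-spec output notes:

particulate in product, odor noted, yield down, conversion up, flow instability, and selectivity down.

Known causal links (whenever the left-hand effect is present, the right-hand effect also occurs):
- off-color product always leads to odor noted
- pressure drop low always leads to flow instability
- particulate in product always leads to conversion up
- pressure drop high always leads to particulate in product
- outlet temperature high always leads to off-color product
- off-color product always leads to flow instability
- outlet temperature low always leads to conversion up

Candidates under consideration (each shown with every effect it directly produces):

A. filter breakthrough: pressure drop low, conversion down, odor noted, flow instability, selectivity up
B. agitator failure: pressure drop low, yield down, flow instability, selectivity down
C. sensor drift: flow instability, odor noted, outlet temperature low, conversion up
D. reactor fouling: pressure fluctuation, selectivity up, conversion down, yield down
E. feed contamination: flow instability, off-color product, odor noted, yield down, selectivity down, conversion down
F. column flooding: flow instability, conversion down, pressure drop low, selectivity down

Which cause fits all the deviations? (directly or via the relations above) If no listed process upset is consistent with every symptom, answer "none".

Checking each candidate against the observations:
(A) filter breakthrough — fails on particulate in product, yield down, conversion up, selectivity down (predicts conversion down, not conversion up; predicts selectivity up, not selectivity down)
(B) agitator failure — particulate in product miss; odor noted miss; yield down match; conversion up miss; flow instability match; selectivity down match
(C) sensor drift — particulate in product miss; odor noted match; yield down miss; conversion up match; flow instability match; selectivity down miss
(D) reactor fouling — particulate in product miss; odor noted miss; yield down match; conversion up miss; flow instability miss; selectivity down miss
(E) feed contamination — particulate in product miss; odor noted match; yield down match; conversion up miss; flow instability match; selectivity down match
(F) column flooding — particulate in product miss; odor noted miss; yield down miss; conversion up miss; flow instability match; selectivity down match
None of the listed candidates fits everything.

none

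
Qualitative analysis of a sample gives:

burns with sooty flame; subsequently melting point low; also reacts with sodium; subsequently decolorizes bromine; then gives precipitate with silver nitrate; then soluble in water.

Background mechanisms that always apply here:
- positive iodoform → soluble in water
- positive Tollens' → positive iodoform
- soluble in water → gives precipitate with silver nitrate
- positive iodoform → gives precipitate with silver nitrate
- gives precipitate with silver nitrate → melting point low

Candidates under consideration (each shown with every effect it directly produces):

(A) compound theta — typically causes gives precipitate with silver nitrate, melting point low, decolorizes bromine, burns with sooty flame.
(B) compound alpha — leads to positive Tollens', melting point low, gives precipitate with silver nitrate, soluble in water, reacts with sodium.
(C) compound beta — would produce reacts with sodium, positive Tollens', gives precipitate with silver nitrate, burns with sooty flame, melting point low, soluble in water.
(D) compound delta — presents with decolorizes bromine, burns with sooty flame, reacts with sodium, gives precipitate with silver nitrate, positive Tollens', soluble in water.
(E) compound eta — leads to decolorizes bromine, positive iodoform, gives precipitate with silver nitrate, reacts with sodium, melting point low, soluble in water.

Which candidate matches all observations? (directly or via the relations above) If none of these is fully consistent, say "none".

D

Per-candidate check:
(A) compound theta — does not account for reacts with sodium, soluble in water
(B) compound alpha — does not account for burns with sooty flame, decolorizes bromine
(C) compound beta — burns with sooty flame ✓; melting point low ✓; reacts with sodium ✓; decolorizes bromine ✗; gives precipitate with silver nitrate ✓; soluble in water ✓
(D) compound delta — accounts for every observation (melting point low via gives precipitate with silver nitrate → melting point low)
(E) compound eta — burns with sooty flame ✗; melting point low ✓; reacts with sodium ✓; decolorizes bromine ✓; gives precipitate with silver nitrate ✓; soluble in water ✓
(D) is the only candidate with no mismatches.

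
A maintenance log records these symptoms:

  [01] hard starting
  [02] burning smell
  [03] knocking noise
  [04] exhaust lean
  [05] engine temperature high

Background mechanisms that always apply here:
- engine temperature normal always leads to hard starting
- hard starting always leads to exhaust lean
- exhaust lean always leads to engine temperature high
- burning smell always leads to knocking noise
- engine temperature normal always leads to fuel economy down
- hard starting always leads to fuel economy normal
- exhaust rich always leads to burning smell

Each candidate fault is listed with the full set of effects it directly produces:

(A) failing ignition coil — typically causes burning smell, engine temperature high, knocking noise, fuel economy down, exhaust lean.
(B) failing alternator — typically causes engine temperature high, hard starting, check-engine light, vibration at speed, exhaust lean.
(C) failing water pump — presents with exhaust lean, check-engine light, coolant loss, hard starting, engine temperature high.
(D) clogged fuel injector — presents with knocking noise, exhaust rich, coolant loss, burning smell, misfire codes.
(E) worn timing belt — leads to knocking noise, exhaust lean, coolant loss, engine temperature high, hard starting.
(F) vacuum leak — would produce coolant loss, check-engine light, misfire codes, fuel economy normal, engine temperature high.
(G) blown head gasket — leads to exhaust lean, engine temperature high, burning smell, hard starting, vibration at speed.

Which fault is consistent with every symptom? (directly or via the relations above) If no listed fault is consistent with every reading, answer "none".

G

Checking each candidate against the observations:
(A) failing ignition coil — hard starting NO; burning smell yes; knocking noise yes; exhaust lean yes; engine temperature high yes
(B) failing alternator — does not account for burning smell, knocking noise
(C) failing water pump — does not account for burning smell, knocking noise
(D) clogged fuel injector — fails on hard starting, exhaust lean, engine temperature high (predicts exhaust rich, not exhaust lean)
(E) worn timing belt — hard starting yes; burning smell NO; knocking noise yes; exhaust lean yes; engine temperature high yes
(F) vacuum leak — does not account for hard starting, burning smell, knocking noise, exhaust lean
(G) blown head gasket — accounts for every observation (knocking noise via burning smell → knocking noise)
(G) is the only candidate with no mismatches.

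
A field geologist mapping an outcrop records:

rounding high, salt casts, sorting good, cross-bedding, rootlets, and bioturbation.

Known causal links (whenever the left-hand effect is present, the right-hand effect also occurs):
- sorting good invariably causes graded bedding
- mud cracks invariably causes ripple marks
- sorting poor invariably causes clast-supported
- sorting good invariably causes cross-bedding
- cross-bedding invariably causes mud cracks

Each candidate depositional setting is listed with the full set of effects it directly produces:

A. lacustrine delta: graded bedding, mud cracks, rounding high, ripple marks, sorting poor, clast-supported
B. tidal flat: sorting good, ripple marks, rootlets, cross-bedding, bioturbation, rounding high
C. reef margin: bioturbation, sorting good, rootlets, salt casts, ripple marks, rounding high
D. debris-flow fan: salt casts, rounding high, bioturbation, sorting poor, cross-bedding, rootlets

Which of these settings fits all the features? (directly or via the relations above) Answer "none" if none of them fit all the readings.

C

Checking each candidate against the observations:
(A) lacustrine delta — fails on salt casts, sorting good, cross-bedding, rootlets, bioturbation (predicts sorting poor, not sorting good)
(B) tidal flat — does not account for salt casts
(C) reef margin — accounts for every observation (cross-bedding by sorting good → cross-bedding)
(D) debris-flow fan — fails on sorting good (predicts sorting poor, not sorting good)
Only (C) is consistent with every observation.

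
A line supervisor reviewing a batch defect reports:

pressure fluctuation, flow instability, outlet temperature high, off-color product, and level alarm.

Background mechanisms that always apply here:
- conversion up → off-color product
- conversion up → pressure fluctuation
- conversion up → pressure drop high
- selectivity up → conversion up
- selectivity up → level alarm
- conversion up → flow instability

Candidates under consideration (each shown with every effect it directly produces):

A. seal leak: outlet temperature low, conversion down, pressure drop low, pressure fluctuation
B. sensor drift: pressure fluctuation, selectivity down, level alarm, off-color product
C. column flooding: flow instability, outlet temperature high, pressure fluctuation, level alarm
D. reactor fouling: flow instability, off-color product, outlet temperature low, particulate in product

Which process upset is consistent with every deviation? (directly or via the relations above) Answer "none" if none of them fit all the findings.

none

Per-candidate check:
(A) seal leak — pressure fluctuation ✓; flow instability ✗; outlet temperature high ✗; off-color product ✗; level alarm ✗
(B) sensor drift — pressure fluctuation ✓; flow instability ✗; outlet temperature high ✗; off-color product ✓; level alarm ✓
(C) column flooding — pressure fluctuation ✓; flow instability ✓; outlet temperature high ✓; off-color product ✗; level alarm ✓
(D) reactor fouling — pressure fluctuation ✗; flow instability ✓; outlet temperature high ✗; off-color product ✓; level alarm ✗
Every candidate fails on at least one observation.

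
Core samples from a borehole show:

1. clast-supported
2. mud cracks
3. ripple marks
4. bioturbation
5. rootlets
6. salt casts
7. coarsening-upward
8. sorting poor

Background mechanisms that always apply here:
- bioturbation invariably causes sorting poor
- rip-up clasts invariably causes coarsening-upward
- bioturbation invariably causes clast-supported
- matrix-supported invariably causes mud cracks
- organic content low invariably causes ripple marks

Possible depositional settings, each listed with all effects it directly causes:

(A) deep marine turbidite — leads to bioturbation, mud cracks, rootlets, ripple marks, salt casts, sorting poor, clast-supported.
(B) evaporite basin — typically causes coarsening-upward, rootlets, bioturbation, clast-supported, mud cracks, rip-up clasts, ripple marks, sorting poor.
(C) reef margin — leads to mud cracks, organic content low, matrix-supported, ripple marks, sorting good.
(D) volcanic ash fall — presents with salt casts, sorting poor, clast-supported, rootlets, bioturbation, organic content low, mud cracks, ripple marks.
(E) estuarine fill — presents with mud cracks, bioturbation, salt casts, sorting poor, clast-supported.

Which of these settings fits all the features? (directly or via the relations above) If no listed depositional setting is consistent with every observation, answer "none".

none

Checking each candidate against the observations:
(A) deep marine turbidite — does not account for coarsening-upward
(B) evaporite basin — does not account for salt casts
(C) reef margin — fails on clast-supported, bioturbation, rootlets, salt casts, coarsening-upward, sorting poor (predicts matrix-supported, not clast-supported; predicts sorting good, not sorting poor)
(D) volcanic ash fall — clast-supported yes; mud cracks yes; ripple marks yes; bioturbation yes; rootlets yes; salt casts yes; coarsening-upward NO; sorting poor yes
(E) estuarine fill — clast-supported yes; mud cracks yes; ripple marks NO; bioturbation yes; rootlets NO; salt casts yes; coarsening-upward NO; sorting poor yes
No candidate is consistent with all observations.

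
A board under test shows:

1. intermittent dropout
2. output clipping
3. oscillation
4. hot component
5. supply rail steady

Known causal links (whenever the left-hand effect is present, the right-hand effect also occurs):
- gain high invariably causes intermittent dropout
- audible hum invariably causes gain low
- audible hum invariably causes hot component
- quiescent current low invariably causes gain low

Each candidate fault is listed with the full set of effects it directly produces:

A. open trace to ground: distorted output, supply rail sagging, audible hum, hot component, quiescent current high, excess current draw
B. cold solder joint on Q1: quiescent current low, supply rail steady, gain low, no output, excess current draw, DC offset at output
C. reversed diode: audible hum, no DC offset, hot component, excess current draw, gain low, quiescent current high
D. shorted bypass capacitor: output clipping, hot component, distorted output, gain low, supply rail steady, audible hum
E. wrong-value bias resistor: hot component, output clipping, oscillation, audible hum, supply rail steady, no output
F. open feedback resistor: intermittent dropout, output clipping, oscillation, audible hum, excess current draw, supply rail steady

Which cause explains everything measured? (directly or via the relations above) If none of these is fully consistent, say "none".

Checking each candidate against the observations:
(A) open trace to ground — fails on intermittent dropout, output clipping, oscillation, supply rail steady (predicts supply rail sagging, not supply rail steady)
(B) cold solder joint on Q1 — does not account for intermittent dropout, output clipping, oscillation, hot component
(C) reversed diode — does not account for intermittent dropout, output clipping, oscillation, supply rail steady
(D) shorted bypass capacitor — intermittent dropout ✗; output clipping ✓; oscillation ✗; hot component ✓; supply rail steady ✓
(E) wrong-value bias resistor — intermittent dropout ✗; output clipping ✓; oscillation ✓; hot component ✓; supply rail steady ✓
(F) open feedback resistor — intermittent dropout ✓; output clipping ✓; oscillation ✓; hot component ✓ (by audible hum → hot component); supply rail steady ✓
(F) alone accounts for all the evidence.

F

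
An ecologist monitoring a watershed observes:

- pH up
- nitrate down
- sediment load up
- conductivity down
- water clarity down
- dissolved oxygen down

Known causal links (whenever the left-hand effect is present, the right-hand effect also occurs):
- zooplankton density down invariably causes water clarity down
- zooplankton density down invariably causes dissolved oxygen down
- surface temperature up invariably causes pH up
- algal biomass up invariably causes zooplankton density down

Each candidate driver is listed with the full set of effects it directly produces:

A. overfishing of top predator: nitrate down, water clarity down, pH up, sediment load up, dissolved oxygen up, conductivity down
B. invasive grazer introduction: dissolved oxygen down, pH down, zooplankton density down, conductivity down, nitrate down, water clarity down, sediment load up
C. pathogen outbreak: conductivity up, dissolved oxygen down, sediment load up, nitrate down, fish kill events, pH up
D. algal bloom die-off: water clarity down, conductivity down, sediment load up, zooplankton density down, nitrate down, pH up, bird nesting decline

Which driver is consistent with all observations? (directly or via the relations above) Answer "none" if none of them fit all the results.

D

Per-candidate check:
(A) overfishing of top predator — fails on dissolved oxygen down (predicts dissolved oxygen up, not dissolved oxygen down)
(B) invasive grazer introduction — fails on pH up (predicts pH down, not pH up)
(C) pathogen outbreak — fails on conductivity down, water clarity down (predicts conductivity up, not conductivity down)
(D) algal bloom die-off — pH up yes; nitrate down yes; sediment load up yes; conductivity down yes; water clarity down yes; dissolved oxygen down yes (through zooplankton density down → dissolved oxygen down)
(D) alone accounts for all the evidence.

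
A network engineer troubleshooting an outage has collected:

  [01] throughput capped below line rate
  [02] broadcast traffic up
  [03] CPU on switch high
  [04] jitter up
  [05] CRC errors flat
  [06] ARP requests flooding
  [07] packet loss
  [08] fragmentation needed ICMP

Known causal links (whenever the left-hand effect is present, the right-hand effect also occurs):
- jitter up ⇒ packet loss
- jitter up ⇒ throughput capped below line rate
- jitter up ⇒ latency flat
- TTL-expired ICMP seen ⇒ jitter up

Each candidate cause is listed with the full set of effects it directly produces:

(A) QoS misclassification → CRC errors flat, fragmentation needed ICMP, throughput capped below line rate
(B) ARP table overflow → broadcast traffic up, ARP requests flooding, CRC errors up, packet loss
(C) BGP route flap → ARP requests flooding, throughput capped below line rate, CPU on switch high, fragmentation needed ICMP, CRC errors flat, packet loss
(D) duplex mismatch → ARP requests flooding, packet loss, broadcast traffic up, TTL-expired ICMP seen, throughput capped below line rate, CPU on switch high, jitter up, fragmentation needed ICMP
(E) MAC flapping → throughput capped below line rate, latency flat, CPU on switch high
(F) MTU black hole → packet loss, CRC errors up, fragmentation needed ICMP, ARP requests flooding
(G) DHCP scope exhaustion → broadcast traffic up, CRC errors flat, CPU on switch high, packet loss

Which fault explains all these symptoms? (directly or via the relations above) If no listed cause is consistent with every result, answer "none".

Per-candidate check:
(A) QoS misclassification — does not account for broadcast traffic up, CPU on switch high, jitter up, ARP requests flooding, packet loss
(B) ARP table overflow — fails on throughput capped below line rate, CPU on switch high, jitter up, CRC errors flat, fragmentation needed ICMP (predicts CRC errors up, not CRC errors flat)
(C) BGP route flap — does not account for broadcast traffic up, jitter up
(D) duplex mismatch — does not account for CRC errors flat
(E) MAC flapping — throughput capped below line rate +; broadcast traffic up -; CPU on switch high +; jitter up -; CRC errors flat -; ARP requests flooding -; packet loss -; fragmentation needed ICMP -
(F) MTU black hole — throughput capped below line rate -; broadcast traffic up -; CPU on switch high -; jitter up -; CRC errors flat -; ARP requests flooding +; packet loss +; fragmentation needed ICMP +
(G) DHCP scope exhaustion — does not account for throughput capped below line rate, jitter up, ARP requests flooding, fragmentation needed ICMP
No candidate is consistent with all observations.

none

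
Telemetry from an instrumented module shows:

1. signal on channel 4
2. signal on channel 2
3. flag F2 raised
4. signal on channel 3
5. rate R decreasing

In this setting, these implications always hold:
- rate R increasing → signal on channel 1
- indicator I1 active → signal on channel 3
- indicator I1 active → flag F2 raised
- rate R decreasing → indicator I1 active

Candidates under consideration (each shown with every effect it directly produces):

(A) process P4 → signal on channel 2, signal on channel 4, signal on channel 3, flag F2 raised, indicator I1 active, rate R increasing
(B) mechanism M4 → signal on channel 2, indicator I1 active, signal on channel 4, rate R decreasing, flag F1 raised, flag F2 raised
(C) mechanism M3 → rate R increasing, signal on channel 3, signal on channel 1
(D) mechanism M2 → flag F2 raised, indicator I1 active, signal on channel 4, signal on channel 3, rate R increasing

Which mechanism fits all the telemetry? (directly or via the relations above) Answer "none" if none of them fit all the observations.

Checking each candidate against the observations:
(A) process P4 — signal on channel 4 match; signal on channel 2 match; flag F2 raised match; signal on channel 3 match; rate R decreasing miss
(B) mechanism M4 — signal on channel 4 match; signal on channel 2 match; flag F2 raised match; signal on channel 3 match (through indicator I1 active → signal on channel 3); rate R decreasing match
(C) mechanism M3 — fails on signal on channel 4, signal on channel 2, flag F2 raised, rate R decreasing (predicts rate R increasing, not rate R decreasing)
(D) mechanism M2 — fails on signal on channel 2, rate R decreasing (predicts rate R increasing, not rate R decreasing)
(B) is the only candidate with no mismatches.

B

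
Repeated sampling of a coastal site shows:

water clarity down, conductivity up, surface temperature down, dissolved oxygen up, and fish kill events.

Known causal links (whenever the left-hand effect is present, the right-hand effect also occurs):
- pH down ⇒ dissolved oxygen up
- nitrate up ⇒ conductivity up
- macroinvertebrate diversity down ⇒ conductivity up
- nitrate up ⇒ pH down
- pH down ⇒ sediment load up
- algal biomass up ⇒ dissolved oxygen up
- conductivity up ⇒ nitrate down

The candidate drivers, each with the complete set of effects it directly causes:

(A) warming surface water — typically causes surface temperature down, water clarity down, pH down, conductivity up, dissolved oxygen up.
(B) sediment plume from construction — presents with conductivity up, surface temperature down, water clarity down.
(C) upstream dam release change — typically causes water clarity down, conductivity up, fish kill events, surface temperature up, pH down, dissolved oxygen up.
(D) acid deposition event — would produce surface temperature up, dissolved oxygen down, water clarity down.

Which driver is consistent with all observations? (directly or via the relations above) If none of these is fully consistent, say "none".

none

Per-candidate check:
(A) warming surface water — does not account for fish kill events
(B) sediment plume from construction — does not account for dissolved oxygen up, fish kill events
(C) upstream dam release change — fails on surface temperature down (predicts surface temperature up, not surface temperature down)
(D) acid deposition event — water clarity down match; conductivity up miss; surface temperature down miss; dissolved oxygen up miss; fish kill events miss
Every candidate fails on at least one observation.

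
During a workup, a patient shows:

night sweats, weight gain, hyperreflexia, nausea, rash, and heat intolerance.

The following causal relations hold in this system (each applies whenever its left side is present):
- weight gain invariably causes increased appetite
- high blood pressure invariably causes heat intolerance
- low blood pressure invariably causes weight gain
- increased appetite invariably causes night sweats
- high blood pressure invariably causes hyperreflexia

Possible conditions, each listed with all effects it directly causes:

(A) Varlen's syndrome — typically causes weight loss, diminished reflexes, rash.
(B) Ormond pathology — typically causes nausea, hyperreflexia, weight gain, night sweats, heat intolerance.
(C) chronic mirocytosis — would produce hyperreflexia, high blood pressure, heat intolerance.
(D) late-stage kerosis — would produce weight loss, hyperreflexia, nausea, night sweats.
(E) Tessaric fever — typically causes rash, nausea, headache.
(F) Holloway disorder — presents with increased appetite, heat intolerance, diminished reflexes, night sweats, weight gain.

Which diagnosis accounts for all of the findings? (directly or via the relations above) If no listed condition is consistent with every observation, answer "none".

none

Per-candidate check:
(A) Varlen's syndrome — night sweats -; weight gain -; hyperreflexia -; nausea -; rash +; heat intolerance -
(B) Ormond pathology — does not account for rash
(C) chronic mirocytosis — does not account for night sweats, weight gain, nausea, rash
(D) late-stage kerosis — night sweats +; weight gain -; hyperreflexia +; nausea +; rash -; heat intolerance -
(E) Tessaric fever — does not account for night sweats, weight gain, hyperreflexia, heat intolerance
(F) Holloway disorder — night sweats +; weight gain +; hyperreflexia -; nausea -; rash -; heat intolerance +
Every candidate fails on at least one observation.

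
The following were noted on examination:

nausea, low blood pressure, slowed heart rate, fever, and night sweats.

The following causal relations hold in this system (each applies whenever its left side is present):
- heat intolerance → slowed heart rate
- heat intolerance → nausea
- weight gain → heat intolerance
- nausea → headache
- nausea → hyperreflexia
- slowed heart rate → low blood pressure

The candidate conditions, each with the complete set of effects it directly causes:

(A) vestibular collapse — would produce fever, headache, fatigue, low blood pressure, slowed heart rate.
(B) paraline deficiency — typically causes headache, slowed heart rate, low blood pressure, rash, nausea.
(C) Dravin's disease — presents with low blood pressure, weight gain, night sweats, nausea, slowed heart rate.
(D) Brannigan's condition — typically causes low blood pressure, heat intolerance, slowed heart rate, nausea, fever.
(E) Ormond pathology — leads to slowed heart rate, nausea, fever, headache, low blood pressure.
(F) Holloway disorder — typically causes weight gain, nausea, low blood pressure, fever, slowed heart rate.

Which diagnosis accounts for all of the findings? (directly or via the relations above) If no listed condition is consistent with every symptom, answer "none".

Checking each candidate against the observations:
(A) vestibular collapse — does not account for nausea, night sweats
(B) paraline deficiency — nausea yes; low blood pressure yes; slowed heart rate yes; fever NO; night sweats NO
(C) Dravin's disease — nausea yes; low blood pressure yes; slowed heart rate yes; fever NO; night sweats yes
(D) Brannigan's condition — nausea yes; low blood pressure yes; slowed heart rate yes; fever yes; night sweats NO
(E) Ormond pathology — does not account for night sweats
(F) Holloway disorder — does not account for night sweats
No candidate is consistent with all observations.

none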